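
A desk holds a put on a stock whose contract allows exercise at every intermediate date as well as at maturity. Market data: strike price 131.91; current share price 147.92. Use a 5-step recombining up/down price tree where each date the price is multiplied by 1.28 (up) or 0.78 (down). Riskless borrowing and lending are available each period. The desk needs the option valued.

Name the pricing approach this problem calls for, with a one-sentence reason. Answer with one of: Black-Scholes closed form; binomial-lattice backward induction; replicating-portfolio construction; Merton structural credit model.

Key observation: an American put (K = 131.91, S₀ = 147.92) on a 5-date tree has no closed form — the optimal stopping decision is embedded and must be resolved recursively from expiry.

framework: binomial-lattice backward induction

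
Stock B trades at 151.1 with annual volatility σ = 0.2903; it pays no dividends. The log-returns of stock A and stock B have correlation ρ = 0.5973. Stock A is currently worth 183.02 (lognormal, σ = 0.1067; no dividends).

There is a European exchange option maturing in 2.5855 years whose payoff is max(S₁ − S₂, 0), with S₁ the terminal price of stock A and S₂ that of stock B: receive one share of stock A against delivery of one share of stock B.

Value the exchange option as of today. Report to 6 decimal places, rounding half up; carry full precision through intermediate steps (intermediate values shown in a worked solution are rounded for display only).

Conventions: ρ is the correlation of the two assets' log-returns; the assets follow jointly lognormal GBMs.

σ_eff = √(σ₁² + σ₂² − 2ρσ₁σ₂) = √(0.1067² + 0.2903² − 2·0.5973·0.1067·0.2903) = 0.242190
d₁ = (ln(S₁/S₂) + (q₂ − q₁ + σ_eff²/2)T) / (σ_eff√T) = (ln(183.02/151.1) + (0.0 − 0.0 + 0.029328)·2.5855) / 0.389430 = 0.686854
d₂ = d₁ − σ_eff√T = 0.686854 − 0.389430 = 0.297424
N(d₁) = 0.753913,  N(d₂) = 0.616928
V = S₁·e^{−q₁T}·N(d₁) − S₂·e^{−q₂T}·N(d₂) = 137.981073 − 93.217896 = 44.763178
Key observation: r never enters — measured in units of stock B, the claim is a call on S₁/S₂ struck at 1, so only the dividend yields and σ_eff matter.

exchange price = 44.763178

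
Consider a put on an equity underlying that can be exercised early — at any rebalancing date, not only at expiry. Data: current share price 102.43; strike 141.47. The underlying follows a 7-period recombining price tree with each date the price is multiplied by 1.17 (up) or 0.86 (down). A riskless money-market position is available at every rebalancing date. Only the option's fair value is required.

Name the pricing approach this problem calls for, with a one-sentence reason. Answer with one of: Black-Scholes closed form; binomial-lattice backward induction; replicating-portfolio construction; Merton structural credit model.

framework: binomial-lattice backward induction

Key observation: the defining feature is the embedded early-exercise option across 7 discrete dates on the spot-102.43 tree; pricing the strike-141.47 put means working backward with an exercise test at every node.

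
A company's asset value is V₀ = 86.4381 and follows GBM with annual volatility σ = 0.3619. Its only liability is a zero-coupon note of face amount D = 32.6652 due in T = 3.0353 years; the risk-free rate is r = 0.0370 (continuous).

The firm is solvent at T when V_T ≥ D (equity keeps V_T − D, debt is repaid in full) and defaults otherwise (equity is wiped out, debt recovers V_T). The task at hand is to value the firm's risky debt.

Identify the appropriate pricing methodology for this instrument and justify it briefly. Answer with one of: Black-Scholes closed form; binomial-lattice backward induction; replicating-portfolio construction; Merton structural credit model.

Key observation: with the firm-asset dynamics (V₀ = 86.4381) and a single zero-coupon liability of face 32.6652 given, debt value, spread, and default probability all derive from the option view of the balance sheet.

framework: Merton structural credit model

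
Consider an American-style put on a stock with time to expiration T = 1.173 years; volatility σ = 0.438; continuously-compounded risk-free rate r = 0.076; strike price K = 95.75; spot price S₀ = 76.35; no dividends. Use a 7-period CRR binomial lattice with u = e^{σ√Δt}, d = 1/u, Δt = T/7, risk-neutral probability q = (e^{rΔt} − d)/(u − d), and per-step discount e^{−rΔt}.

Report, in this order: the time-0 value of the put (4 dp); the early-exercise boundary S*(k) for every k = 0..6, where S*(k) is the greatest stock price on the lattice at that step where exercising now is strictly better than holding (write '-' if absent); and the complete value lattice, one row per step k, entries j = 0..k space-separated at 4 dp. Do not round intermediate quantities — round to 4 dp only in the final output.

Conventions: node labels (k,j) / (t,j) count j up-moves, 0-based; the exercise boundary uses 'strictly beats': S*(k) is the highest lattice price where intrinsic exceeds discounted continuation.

params: Δt=0.16757 u=1.19638 d=0.83586 q=0.49085 e^(-rΔt)=0.98735
t_7 payoffs: 73.9862 64.5992 51.1633 31.9323 4.4067 0.0000 0.0000 0.0000
t_6: node(6,0) S=26.0376 payoff=69.7124 vs cont=68.5007 → 69.7124 [stop]  node(6,1) S=37.2681 payoff=58.4819 vs cont=57.2702 → 58.4819 [stop]  node(6,2) S=53.3425 payoff=42.4075 vs cont=41.1958 → 42.4075 [stop]  node(6,3) S=76.3500 payoff=19.4000 vs cont=18.1883 → 19.4000 [stop]  node(6,4) S=109.2810 payoff=0.0000 vs cont=2.2153 → 2.2153 [wait]  node(6,5) S=156.4158 payoff=0.0000 vs cont=0.0000 → 0.0000 [wait]  node(6,6) S=223.8806 payoff=0.0000 vs cont=0.0000 → 0.0000 [wait]  ⇒ S*(6)=76.3500
t_5: node(5,0) S=31.1508 payoff=64.5992 vs cont=63.3875 → 64.5992 [stop]  node(5,1) S=44.5867 payoff=51.1633 vs cont=49.9516 → 51.1633 [stop]  node(5,2) S=63.8177 payoff=31.9323 vs cont=30.7206 → 31.9323 [stop]  node(5,3) S=91.3433 payoff=4.4067 vs cont=10.8262 → 10.8262 [wait]  node(5,4) S=130.7413 payoff=0.0000 vs cont=1.1136 → 1.1136 [wait]  node(5,5) S=187.1322 payoff=0.0000 vs cont=0.0000 → 0.0000 [wait]  ⇒ S*(5)=63.8177
t_4: node(4,0) S=37.2681 payoff=58.4819 vs cont=57.2702 → 58.4819 [stop]  node(4,1) S=53.3425 payoff=42.4075 vs cont=41.1958 → 42.4075 [stop]  node(4,2) S=76.3500 payoff=19.4000 vs cont=21.2994 → 21.2994 [wait]  node(4,3) S=109.2810 payoff=0.0000 vs cont=5.9821 → 5.9821 [wait]  node(4,4) S=156.4158 payoff=0.0000 vs cont=0.5598 → 0.5598 [wait]  ⇒ S*(4)=53.3425
t_3: node(3,0) S=44.5867 payoff=51.1633 vs cont=49.9516 → 51.1633 [stop]  node(3,1) S=63.8177 payoff=31.9323 vs cont=31.6412 → 31.9323 [stop]  node(3,2) S=91.3433 payoff=4.4067 vs cont=13.6066 → 13.6066 [wait]  node(3,3) S=130.7413 payoff=0.0000 vs cont=3.2786 → 3.2786 [wait]  ⇒ S*(3)=63.8177
t_2: node(2,0) S=53.3425 payoff=42.4075 vs cont=41.1958 → 42.4075 [stop]  node(2,1) S=76.3500 payoff=19.4000 vs cont=22.6469 → 22.6469 [wait]  node(2,2) S=109.2810 payoff=0.0000 vs cont=8.4291 → 8.4291 [wait]  ⇒ S*(2)=53.3425
t_1: node(1,0) S=63.8177 payoff=31.9323 vs cont=32.2942 → 32.2942 [wait]  node(1,1) S=91.3433 payoff=4.4067 vs cont=15.4699 → 15.4699 [wait]  ⇒ S*(1)=-
t_0: node(0,0) S=76.3500 payoff=19.4000 vs cont=23.7319 → 23.7319 [wait]  ⇒ S*(0)=-

price = 23.7319
boundary = - - 53.3425 63.8177 53.3425 63.8177 76.3500
tree:
23.7319
32.2942 15.4699
42.4075 22.6469 8.4291
51.1633 31.9323 13.6066 3.2786
58.4819 42.4075 21.2994 5.9821 0.5598
64.5992 51.1633 31.9323 10.8262 1.1136 0.0000
69.7124 58.4819 42.4075 19.4000 2.2153 0.0000 0.0000
73.9862 64.5992 51.1633 31.9323 4.4067 0.0000 0.0000 0.0000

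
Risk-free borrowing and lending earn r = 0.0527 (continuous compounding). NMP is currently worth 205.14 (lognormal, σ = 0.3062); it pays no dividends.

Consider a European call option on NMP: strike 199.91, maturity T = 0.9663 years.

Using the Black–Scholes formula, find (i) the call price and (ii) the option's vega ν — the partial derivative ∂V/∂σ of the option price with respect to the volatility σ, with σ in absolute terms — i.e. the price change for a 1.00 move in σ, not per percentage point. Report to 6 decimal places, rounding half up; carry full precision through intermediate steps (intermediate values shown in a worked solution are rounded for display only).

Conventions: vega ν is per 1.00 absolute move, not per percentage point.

price = 31.969698
ν = 74.099260

σ√T = 0.3062·√0.9663 = 0.300996
d₁ = (ln(S/K) + (r+σ²/2)T) / (σ√T) = (ln(205.14/199.91) + (0.0527+0.3062²/2)·0.9663) / 0.300996 = (0.025825 + 0.096223) / 0.300996 = 0.405483
d₂ = d₁ − σ√T = 0.405483 − 0.300996 = 0.104486
e^{−rT} = 0.950351
N(d₁) = 0.657439,  N(d₂) = 0.541608
Call price V = S·N(d₁) − K·e^{−rT}·N(d₂) = 134.866964 − 102.897266 = 31.969698
φ(d₁) = (1/√(2π))·e^{−d₁²/2} = 0.367458
ν = S·φ(d₁)·√T = 74.099260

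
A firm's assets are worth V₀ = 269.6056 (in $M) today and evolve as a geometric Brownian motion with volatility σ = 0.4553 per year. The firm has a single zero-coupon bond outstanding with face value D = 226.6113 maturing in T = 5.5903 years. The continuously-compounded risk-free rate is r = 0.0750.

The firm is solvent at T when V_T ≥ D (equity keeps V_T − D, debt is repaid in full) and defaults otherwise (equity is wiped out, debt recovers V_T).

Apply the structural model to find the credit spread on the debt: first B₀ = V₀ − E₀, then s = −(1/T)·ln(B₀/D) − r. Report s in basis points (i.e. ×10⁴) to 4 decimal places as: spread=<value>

Equity is a call on the firm's assets struck at D = 226.6113:
d₁ = [ln(V₀/D) + (r + σ²/2)T] / (σ√T)
   = [ln(269.6056/226.6113) + (0.0750 + 0.5·0.4553²)·5.5903] / (0.4553·√5.5903)
   = [0.173724 + 0.998702] / 1.076503 = 1.089106
d₂ = d₁ − σ√T = 1.089106 − 1.076503 = 0.012603
N(d₁) = 0.861946,  N(d₂) = 0.505028,  e^(−rT) = 0.657525
E₀ = V₀·N(d₁) − D·e^(−rT)·N(d₂)
   = 269.6056·0.861946 − 226.6113·0.657525·0.505028 = 157.135136
B₀ = V₀ − E₀ = 269.6056 − 157.135136 = 112.470464
spread = −(1/T)·ln(B₀/D) − r = −(1/5.5903)·ln(112.470464/226.6113) − 0.0750 = 0.05031449
in basis points: 0.05031449 × 10⁴ = 503.1449 bp

spread=503.1449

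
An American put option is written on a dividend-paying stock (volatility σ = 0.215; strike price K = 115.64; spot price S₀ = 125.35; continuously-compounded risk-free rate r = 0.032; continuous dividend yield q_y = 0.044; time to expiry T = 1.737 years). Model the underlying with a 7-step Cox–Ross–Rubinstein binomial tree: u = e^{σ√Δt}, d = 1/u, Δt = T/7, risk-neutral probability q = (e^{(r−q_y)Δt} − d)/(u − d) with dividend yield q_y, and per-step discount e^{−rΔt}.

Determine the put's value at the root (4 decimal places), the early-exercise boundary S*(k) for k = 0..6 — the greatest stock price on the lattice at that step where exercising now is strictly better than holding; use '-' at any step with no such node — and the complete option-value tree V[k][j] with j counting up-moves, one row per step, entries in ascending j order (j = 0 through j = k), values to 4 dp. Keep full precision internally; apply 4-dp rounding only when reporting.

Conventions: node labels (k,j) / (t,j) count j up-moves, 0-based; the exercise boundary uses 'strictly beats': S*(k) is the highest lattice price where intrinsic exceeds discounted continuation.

Δt=0.24814  u=1.11305  d=0.89844  q=0.45940  discount=0.99209
step 7 (expiry): payoffs max(K−S,0) = 56.4111 42.2630 24.7355 3.0211 0.0000 0.0000 0.0000 0.0000
step 6: (k=6,j=0): S=65.9245, K−S=49.7155, hold=49.5168 ⇒ V=49.7155 exercise | (k=6,j=1): S=81.6719, K−S=33.9681, hold=33.9404 ⇒ V=33.9681 exercise | (k=6,j=2): S=101.1809, K−S=14.4591, hold=14.6432 ⇒ V=14.6432 continue | (k=6,j=3): S=125.3500, K−S=0.0000, hold=1.6203 ⇒ V=1.6203 continue | (k=6,j=4): S=155.2924, K−S=0.0000, hold=0.0000 ⇒ V=0.0000 continue | (k=6,j=5): S=192.3871, K−S=0.0000, hold=0.0000 ⇒ V=0.0000 continue | (k=6,j=6): S=238.3427, K−S=0.0000, hold=0.0000 ⇒ V=0.0000 continue  boundary S*=81.6719
step 5: (k=5,j=0): S=73.3770, K−S=42.2630, hold=42.1452 ⇒ V=42.2630 exercise | (k=5,j=1): S=90.9045, K−S=24.7355, hold=24.8919 ⇒ V=24.8919 continue | (k=5,j=2): S=112.6189, K−S=3.0211, hold=8.5920 ⇒ V=8.5920 continue | (k=5,j=3): S=139.5203, K−S=0.0000, hold=0.8690 ⇒ V=0.8690 continue | (k=5,j=4): S=172.8475, K−S=0.0000, hold=0.0000 ⇒ V=0.0000 continue | (k=5,j=5): S=214.1356, K−S=0.0000, hold=0.0000 ⇒ V=0.0000 continue  boundary S*=73.3770
step 4: (k=4,j=0): S=81.6719, K−S=33.9681, hold=34.0116 ⇒ V=34.0116 continue | (k=4,j=1): S=101.1809, K−S=14.4591, hold=17.2661 ⇒ V=17.2661 continue | (k=4,j=2): S=125.3500, K−S=0.0000, hold=5.0042 ⇒ V=5.0042 continue | (k=4,j=3): S=155.2924, K−S=0.0000, hold=0.4661 ⇒ V=0.4661 continue | (k=4,j=4): S=192.3871, K−S=0.0000, hold=0.0000 ⇒ V=0.0000 continue  boundary S*=-
step 3: (k=3,j=0): S=90.9045, K−S=24.7355, hold=26.1107 ⇒ V=26.1107 continue | (k=3,j=1): S=112.6189, K−S=3.0211, hold=11.5410 ⇒ V=11.5410 continue | (k=3,j=2): S=139.5203, K−S=0.0000, hold=2.8963 ⇒ V=2.8963 continue | (k=3,j=3): S=172.8475, K−S=0.0000, hold=0.2500 ⇒ V=0.2500 continue  boundary S*=-
step 2: (k=2,j=0): S=101.1809, K−S=14.4591, hold=19.2639 ⇒ V=19.2639 continue | (k=2,j=1): S=125.3500, K−S=0.0000, hold=7.5098 ⇒ V=7.5098 continue | (k=2,j=2): S=155.2924, K−S=0.0000, hold=1.6673 ⇒ V=1.6673 continue  boundary S*=-
step 1: (k=1,j=0): S=112.6189, K−S=3.0211, hold=13.7544 ⇒ V=13.7544 continue | (k=1,j=1): S=139.5203, K−S=0.0000, hold=4.7876 ⇒ V=4.7876 continue  boundary S*=-
step 0: (k=0,j=0): S=125.3500, K−S=0.0000, hold=9.5589 ⇒ V=9.5589 continue  boundary S*=-

price = 9.5589
boundary = - - - - - 73.3770 81.6719
tree:
9.5589
13.7544 4.7876
19.2639 7.5098 1.6673
26.1107 11.5410 2.8963 0.2500
34.0116 17.2661 5.0042 0.4661 0.0000
42.2630 24.8919 8.5920 0.8690 0.0000 0.0000
49.7155 33.9681 14.6432 1.6203 0.0000 0.0000 0.0000
56.4111 42.2630 24.7355 3.0211 0.0000 0.0000 0.0000 0.0000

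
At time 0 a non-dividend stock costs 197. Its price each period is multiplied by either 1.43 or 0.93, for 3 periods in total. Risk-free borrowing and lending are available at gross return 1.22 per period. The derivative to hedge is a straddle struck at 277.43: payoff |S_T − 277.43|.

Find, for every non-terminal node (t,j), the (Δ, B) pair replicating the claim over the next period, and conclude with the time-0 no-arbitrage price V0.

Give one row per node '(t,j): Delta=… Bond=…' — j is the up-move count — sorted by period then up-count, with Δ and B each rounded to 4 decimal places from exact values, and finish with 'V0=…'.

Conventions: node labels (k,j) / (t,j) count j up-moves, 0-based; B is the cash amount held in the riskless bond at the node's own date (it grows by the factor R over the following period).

Risk-neutral probability p* = (R−d)/(u−d) = (1.22−0.93)/(1.43−0.93) = 0.5800.
Expiry values: V(3,0)=118.9717, V(3,1)=33.7790, V(3,2)=97.2161, V(3,3)=298.6388
(2,0): S=170.3853. Δ = (V_up−V_dn)/(S_up−S_dn) = (33.7790−118.9717)/(243.6510−158.4583) = -1.0000. V = [p*·33.7790 + (1−p*)·118.9717]/1.22 = 57.0163. B = V − Δ·S = 227.4016.
(2,1): S=261.9903. Δ = (V_up−V_dn)/(S_up−S_dn) = (97.2161−33.7790)/(374.6461−243.6510) = 0.4843. V = [p*·97.2161 + (1−p*)·33.7790]/1.22 = 57.8463. B = V − Δ·S = -69.0279.
(2,2): S=402.8453. Δ = (V_up−V_dn)/(S_up−S_dn) = (298.6388−97.2161)/(576.0688−374.6461) = 1.0000. V = [p*·298.6388 + (1−p*)·97.2161]/1.22 = 175.4437. B = V − Δ·S = -227.4016.
(1,0): S=183.2100. Δ = (V_up−V_dn)/(S_up−S_dn) = (57.8463−57.0163)/(261.9903−170.3853) = 0.0091. V = [p*·57.8463 + (1−p*)·57.0163]/1.22 = 47.1293. B = V − Δ·S = 45.4693.
(1,1): S=281.7100. Δ = (V_up−V_dn)/(S_up−S_dn) = (175.4437−57.8463)/(402.8453−261.9903) = 0.8349. V = [p*·175.4437 + (1−p*)·57.8463]/1.22 = 103.3220. B = V − Δ·S = -131.8727.
(0,0): S=197.0000. Δ = (V_up−V_dn)/(S_up−S_dn) = (103.3220−47.1293)/(281.7100−183.2100) = 0.5705. V = [p*·103.3220 + (1−p*)·47.1293]/1.22 = 65.3451. B = V − Δ·S = -47.0402.
Sanity check at the root: Δ(0,0)·S0 + B(0,0) reproduces V0 = 65.3451.

(0,0): Delta=0.5705 Bond=-47.0402
(1,0): Delta=0.0091 Bond=45.4693
(1,1): Delta=0.8349 Bond=-131.8727
(2,0): Delta=-1.0000 Bond=227.4016
(2,1): Delta=0.4843 Bond=-69.0279
(2,2): Delta=1.0000 Bond=-227.4016
V0=65.3451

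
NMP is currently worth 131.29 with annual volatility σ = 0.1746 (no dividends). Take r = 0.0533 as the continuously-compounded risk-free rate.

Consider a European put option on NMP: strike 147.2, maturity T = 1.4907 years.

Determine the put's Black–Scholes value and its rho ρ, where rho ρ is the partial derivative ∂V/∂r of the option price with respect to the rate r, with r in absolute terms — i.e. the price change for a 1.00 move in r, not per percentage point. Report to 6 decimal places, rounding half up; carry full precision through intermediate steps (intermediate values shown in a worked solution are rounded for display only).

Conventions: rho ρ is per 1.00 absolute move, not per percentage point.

σ√T = 0.1746·√1.4907 = 0.213177
d₁ = (ln(S/K) + (r+σ²/2)T) / (σ√T) = (ln(131.29/147.2) + (0.0533+0.1746²/2)·1.4907) / 0.213177 = (-0.114384 + 0.102176) / 0.213177 = -0.057263
d₂ = d₁ − σ√T = -0.057263 − 0.213177 = -0.270440
e^{−rT} = 0.923620
N(−d₁) = 0.522832,  N(−d₂) = 0.606589
Put price V = K·e^{−rT}·N(−d₂) − S·N(−d₁) = 82.469958 − 68.642643 = 13.827315
ρ = −K·T·e^{−rT}·N(−d₂) = -122.937966

price = 13.827315
ρ = -122.937966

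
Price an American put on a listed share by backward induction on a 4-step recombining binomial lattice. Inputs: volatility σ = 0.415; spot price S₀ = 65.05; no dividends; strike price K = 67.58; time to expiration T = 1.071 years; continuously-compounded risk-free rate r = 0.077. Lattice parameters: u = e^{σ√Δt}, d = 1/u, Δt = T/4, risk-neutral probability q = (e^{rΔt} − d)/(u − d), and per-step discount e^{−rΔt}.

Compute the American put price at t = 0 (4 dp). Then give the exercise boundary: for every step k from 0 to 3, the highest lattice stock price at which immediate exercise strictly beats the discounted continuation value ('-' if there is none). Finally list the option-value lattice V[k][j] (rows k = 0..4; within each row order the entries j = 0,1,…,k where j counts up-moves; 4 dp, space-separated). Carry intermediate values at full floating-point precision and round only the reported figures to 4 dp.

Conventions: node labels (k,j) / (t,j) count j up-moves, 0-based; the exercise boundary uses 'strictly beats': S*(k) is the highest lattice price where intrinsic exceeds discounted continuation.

Δt=0.26775, u=1.23954, d=0.80675, q=0.49465, disc=e^(-rΔt)=0.97959
k=4 terminal: V=max(K-S,0) → 40.0247 25.2424 2.5300 0.0000 0.0000
k=3: j=0 S=34.1559 intr=33.4241 cont=32.0450 V=33.4241[EX]; j=1 S=52.4792 intr=15.1008 cont=13.7218 V=15.1008[EX]; j=2 S=80.6320 intr=0.0000 cont=1.2524 V=1.2524[hold]; j=3 S=123.8878 intr=0.0000 cont=0.0000 V=0.0000[hold]  S*(3)=52.4792
k=2: j=0 S=42.3376 intr=25.2424 cont=23.8634 V=25.2424[EX]; j=1 S=65.0500 intr=2.5300 cont=8.0823 V=8.0823[hold]; j=2 S=99.9466 intr=0.0000 cont=0.6200 V=0.6200[hold]  S*(2)=42.3376
k=1: j=0 S=52.4792 intr=15.1008 cont=16.4122 V=16.4122[hold]; j=1 S=80.6320 intr=0.0000 cont=4.3015 V=4.3015[hold]  S*(1)=-
k=0: j=0 S=65.0500 intr=2.5300 cont=10.2090 V=10.2090[hold]  S*(0)=-

price = 10.2090
boundary = - - 42.3376 52.4792
tree:
10.2090
16.4122 4.3015
25.2424 8.0823 0.6200
33.4241 15.1008 1.2524 0.0000
40.0247 25.2424 2.5300 0.0000 0.0000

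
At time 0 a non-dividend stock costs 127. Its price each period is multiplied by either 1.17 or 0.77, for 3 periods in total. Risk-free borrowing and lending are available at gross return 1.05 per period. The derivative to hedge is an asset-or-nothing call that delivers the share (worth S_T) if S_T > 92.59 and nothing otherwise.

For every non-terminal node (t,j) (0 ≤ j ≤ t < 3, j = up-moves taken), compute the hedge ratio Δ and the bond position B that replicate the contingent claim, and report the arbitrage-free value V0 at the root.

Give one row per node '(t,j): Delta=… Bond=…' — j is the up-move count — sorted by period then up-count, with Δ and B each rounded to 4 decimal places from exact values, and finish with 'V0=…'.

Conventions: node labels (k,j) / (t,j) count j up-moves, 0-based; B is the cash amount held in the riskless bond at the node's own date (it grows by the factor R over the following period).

Since d<R<u, set p* = (R−d)/(u−d) = 0.7000; price each node as the discounted p*-expectation of its children.
At maturity the claim pays: V(3,0)=0.0000, V(3,1)=0.0000, V(3,2)=133.8647, V(3,3)=203.4049
Node (2,0) S=75.2983: V=(p*·0.0000+(1−p*)·0.0000)/1.05=0.0000; Δ=(0.0000−0.0000)/(88.0990−57.9797)=0.0000; B=V−Δ·S=0.0000
Node (2,1) S=114.4143: V=(p*·133.8647+(1−p*)·0.0000)/1.05=89.2432; Δ=(133.8647−0.0000)/(133.8647−88.0990)=2.9250; B=V−Δ·S=-245.4187
Node (2,2) S=173.8503: V=(p*·203.4049+(1−p*)·133.8647)/1.05=173.8503; Δ=(203.4049−133.8647)/(203.4049−133.8647)=1.0000; B=V−Δ·S=0.0000
Node (1,0) S=97.7900: V=(p*·89.2432+(1−p*)·0.0000)/1.05=59.4954; Δ=(89.2432−0.0000)/(114.4143−75.2983)=2.2815; B=V−Δ·S=-163.6124
Node (1,1) S=148.5900: V=(p*·173.8503+(1−p*)·89.2432)/1.05=141.3982; Δ=(173.8503−89.2432)/(173.8503−114.4143)=1.4235; B=V−Δ·S=-70.1196
Node (0,0) S=127.0000: V=(p*·141.3982+(1−p*)·59.4954)/1.05=111.2642; Δ=(141.3982−59.4954)/(148.5900−97.7900)=1.6123; B=V−Δ·S=-93.4928
As a check, the time-0 holding Δ(0,0)·S0 + B(0,0) comes to 111.2642 — exactly V0.

(0,0): Delta=1.6123 Bond=-93.4928
(1,0): Delta=2.2815 Bond=-163.6124
(1,1): Delta=1.4235 Bond=-70.1196
(2,0): Delta=0.0000 Bond=0.0000
(2,1): Delta=2.9250 Bond=-245.4187
(2,2): Delta=1.0000 Bond=0.0000
V0=111.2642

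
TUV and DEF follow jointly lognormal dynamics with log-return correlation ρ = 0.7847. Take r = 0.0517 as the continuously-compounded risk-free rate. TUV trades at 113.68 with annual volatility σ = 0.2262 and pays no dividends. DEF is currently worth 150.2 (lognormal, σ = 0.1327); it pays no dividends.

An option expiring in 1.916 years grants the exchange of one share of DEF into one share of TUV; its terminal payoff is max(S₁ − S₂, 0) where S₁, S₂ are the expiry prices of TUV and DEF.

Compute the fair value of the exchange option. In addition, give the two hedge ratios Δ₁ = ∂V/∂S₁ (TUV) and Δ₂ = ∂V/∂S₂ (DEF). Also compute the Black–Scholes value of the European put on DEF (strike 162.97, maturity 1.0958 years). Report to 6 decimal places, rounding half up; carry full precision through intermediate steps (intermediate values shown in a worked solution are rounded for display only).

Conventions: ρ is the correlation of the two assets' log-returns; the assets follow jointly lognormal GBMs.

σ_eff = √(σ₁² + σ₂² − 2ρσ₁σ₂) = √(0.2262² + 0.1327² − 2·0.7847·0.2262·0.1327) = 0.147199
d₁ = (ln(S₁/S₂) + (q₂ − q₁ + σ_eff²/2)T) / (σ_eff√T) = (ln(113.68/150.2) + (0.0 − 0.0 + 0.010834)·1.916) / 0.203752 = -1.265376
d₂ = d₁ − σ_eff√T = -1.265376 − 0.203752 = -1.469128
N(d₁) = 0.102868,  N(d₂) = 0.070899
V = S₁·e^{−q₁T}·N(d₁) − S₂·e^{−q₂T}·N(d₂) = 11.694064 − 10.649034 = 1.045030
Δ₁ = e^{−q₁T}·N(d₁) = 0.102868;  Δ₂ = −e^{−q₂T}·N(d₂) = -0.070899
[vanilla: DEF put K=162.97]
σ√T = 0.1327·√1.0958 = 0.138911
d₁ = (ln(S/K) + (r+σ²/2)T) / (σ√T) = (ln(150.2/162.97) + (0.0517+0.1327²/2)·1.0958) / 0.138911 = (-0.081598 + 0.066301) / 0.138911 = -0.110124
d₂ = d₁ − σ√T = -0.110124 − 0.138911 = -0.249035
e^{−rT} = 0.944922
N(−d₁) = 0.543844,  N(−d₂) = 0.598333
price = K·e^{−rT}·N(−d₂) − S·N(−d₁) = 92.139668 − 81.685430 = 10.454238

exchange price = 1.045030
Δ1 = 0.102868
Δ2 = -0.070899
price(DEF put K=162.97) = 10.454238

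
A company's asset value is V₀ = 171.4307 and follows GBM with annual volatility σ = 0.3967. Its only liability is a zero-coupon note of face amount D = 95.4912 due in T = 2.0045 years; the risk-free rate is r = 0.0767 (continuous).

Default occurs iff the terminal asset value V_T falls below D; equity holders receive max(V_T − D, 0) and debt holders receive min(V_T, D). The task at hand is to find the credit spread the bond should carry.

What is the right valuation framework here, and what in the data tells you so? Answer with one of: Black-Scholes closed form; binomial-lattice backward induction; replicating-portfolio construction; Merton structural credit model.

Key observation: the data describe a firm's assets (V₀ = 171.4307, GBM) and a single zero-coupon debt of face 95.4912, so credit quantities follow from equity-as-call in the structural model.

framework: Merton structural credit model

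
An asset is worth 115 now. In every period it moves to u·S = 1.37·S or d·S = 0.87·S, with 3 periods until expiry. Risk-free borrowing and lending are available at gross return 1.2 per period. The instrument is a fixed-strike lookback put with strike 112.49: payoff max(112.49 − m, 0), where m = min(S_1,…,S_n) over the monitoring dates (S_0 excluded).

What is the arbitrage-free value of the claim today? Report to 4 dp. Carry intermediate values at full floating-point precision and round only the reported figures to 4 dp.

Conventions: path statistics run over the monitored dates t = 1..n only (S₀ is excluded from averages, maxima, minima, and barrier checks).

Under the martingale measure an up-move has probability p* = 0.6600; value the claim as the probability-weighted average of per-path payoffs, discounted 3 periods at R = 1.2.
Enumerate all 2^3 = 8 price paths (U = up ×1.37, D = down ×0.87); each path with k up-moves has probability p*^k·(1−p*)^(3−k).
DDD: m=75.7278, payoff=36.7622, prob=0.039304
UDD: m=119.2496, payoff=0.0000, prob=0.076296
DUD: m=100.0500, payoff=12.4400, prob=0.076296
UUD: m=157.5500, payoff=0.0000, prob=0.148104
DDU: m=87.0435, payoff=25.4465, prob=0.076296
UDU: m=137.0685, payoff=0.0000, prob=0.148104
DUU: m=100.0500, payoff=12.4400, prob=0.148104
UUU: m=157.5500, payoff=0.0000, prob=0.287496
Price = Σ prob·payoff / R^3 = 6.177902 / 1.728000 = 3.5752

price = 3.5752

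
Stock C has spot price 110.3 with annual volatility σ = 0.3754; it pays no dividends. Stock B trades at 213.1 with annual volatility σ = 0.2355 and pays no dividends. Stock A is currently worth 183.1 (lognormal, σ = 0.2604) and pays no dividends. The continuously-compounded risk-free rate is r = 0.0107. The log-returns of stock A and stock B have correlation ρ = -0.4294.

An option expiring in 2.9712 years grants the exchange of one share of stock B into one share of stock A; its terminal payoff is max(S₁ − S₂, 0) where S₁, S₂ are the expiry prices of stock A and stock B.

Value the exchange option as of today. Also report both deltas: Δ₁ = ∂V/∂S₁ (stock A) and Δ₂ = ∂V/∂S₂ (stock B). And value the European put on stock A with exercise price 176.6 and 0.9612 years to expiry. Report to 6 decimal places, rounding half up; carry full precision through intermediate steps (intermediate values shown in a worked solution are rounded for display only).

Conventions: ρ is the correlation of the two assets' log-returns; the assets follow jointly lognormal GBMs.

exchange price = 42.090328
Δ1 = 0.560265
Δ2 = -0.283877
price(stock A put K=176.6) = 14.320772

σ_eff = √(σ₁² + σ₂² − 2ρσ₁σ₂) = √(0.2604² + 0.2355² − 2·-0.4294·0.2604·0.2355) = 0.419444
d₁ = (ln(S₁/S₂) + (q₂ − q₁ + σ_eff²/2)T) / (σ_eff√T) = (ln(183.1/213.1) + (0.0 − 0.0 + 0.087967)·2.9712) / 0.723003 = 0.151642
d₂ = d₁ − σ_eff√T = 0.151642 − 0.723003 = -0.571361
N(d₁) = 0.560265,  N(d₂) = 0.283877
V = S₁·e^{−q₁T}·N(d₁) − S₂·e^{−q₂T}·N(d₂) = 102.584608 − 60.494280 = 42.090328
Δ₁ = e^{−q₁T}·N(d₁) = 0.560265;  Δ₂ = −e^{−q₂T}·N(d₂) = -0.283877
[vanilla: stock A put K=176.6]
σ√T = 0.2604·√0.9612 = 0.255298
d₁ = (ln(S/K) + (r+σ²/2)T) / (σ√T) = (ln(183.1/176.6) + (0.0107+0.2604²/2)·0.9612) / 0.255298 = (0.036145 + 0.042873) / 0.255298 = 0.309515
d₂ = d₁ − σ√T = 0.309515 − 0.255298 = 0.054217
e^{−rT} = 0.989768
N(−d₁) = 0.378465,  N(−d₂) = 0.478381
price = K·e^{−rT}·N(−d₂) − S·N(−d₁) = 83.617705 − 69.296934 = 14.320772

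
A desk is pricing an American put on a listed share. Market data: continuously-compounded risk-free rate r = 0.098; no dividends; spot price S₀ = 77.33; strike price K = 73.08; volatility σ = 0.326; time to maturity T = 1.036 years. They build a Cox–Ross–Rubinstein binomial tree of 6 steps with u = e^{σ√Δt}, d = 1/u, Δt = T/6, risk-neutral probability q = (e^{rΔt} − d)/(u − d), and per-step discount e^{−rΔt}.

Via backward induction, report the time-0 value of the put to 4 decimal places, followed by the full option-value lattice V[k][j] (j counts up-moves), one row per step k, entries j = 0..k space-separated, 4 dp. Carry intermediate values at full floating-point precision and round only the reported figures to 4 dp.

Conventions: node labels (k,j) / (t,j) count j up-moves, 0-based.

params: Δt=0.17267 u=1.14507 d=0.87331 q=0.52898 e^(-rΔt)=0.98322
t_6 payoffs: 38.7746 28.0995 14.1025 0.0000 0.0000 0.0000 0.0000
k=5: node(5,0) S=39.2820 payoff=33.7980 vs cont=32.5718 → 33.7980 [stop]  node(5,1) S=51.5057 payoff=21.5743 vs cont=20.3481 → 21.5743 [stop]  node(5,2) S=67.5332 payoff=5.5468 vs cont=6.5311 → 6.5311 [wait]  node(5,3) S=88.5480 payoff=0.0000 vs cont=0.0000 → 0.0000 [wait]  node(5,4) S=116.1023 payoff=0.0000 vs cont=0.0000 → 0.0000 [wait]  node(5,5) S=152.2310 payoff=0.0000 vs cont=0.0000 → 0.0000 [wait]
k=4: node(4,0) S=44.9805 payoff=28.0995 vs cont=26.8733 → 28.0995 [stop]  node(4,1) S=58.9775 payoff=14.1025 vs cont=13.3883 → 14.1025 [stop]  node(4,2) S=77.3300 payoff=0.0000 vs cont=3.0246 → 3.0246 [wait]  node(4,3) S=101.3935 payoff=0.0000 vs cont=0.0000 → 0.0000 [wait]  node(4,4) S=132.9450 payoff=0.0000 vs cont=0.0000 → 0.0000 [wait]
k=3: node(3,0) S=51.5057 payoff=21.5743 vs cont=20.3481 → 21.5743 [stop]  node(3,1) S=67.5332 payoff=5.5468 vs cont=8.1042 → 8.1042 [wait]  node(3,2) S=88.5480 payoff=0.0000 vs cont=1.4008 → 1.4008 [wait]  node(3,3) S=116.1023 payoff=0.0000 vs cont=0.0000 → 0.0000 [wait]
k=2: node(2,0) S=58.9775 payoff=14.1025 vs cont=14.2064 → 14.2064 [wait]  node(2,1) S=77.3300 payoff=0.0000 vs cont=4.4817 → 4.4817 [wait]  node(2,2) S=101.3935 payoff=0.0000 vs cont=0.6487 → 0.6487 [wait]
k=1: node(1,0) S=67.5332 payoff=5.5468 vs cont=8.9102 → 8.9102 [wait]  node(1,1) S=88.5480 payoff=0.0000 vs cont=2.4130 → 2.4130 [wait]
k=0: node(0,0) S=77.3300 payoff=0.0000 vs cont=5.3814 → 5.3814 [wait]

price = 5.3814
tree:
5.3814
8.9102 2.4130
14.2064 4.4817 0.6487
21.5743 8.1042 1.4008 0.0000
28.0995 14.1025 3.0246 0.0000 0.0000
33.7980 21.5743 6.5311 0.0000 0.0000 0.0000
38.7746 28.0995 14.1025 0.0000 0.0000 0.0000 0.0000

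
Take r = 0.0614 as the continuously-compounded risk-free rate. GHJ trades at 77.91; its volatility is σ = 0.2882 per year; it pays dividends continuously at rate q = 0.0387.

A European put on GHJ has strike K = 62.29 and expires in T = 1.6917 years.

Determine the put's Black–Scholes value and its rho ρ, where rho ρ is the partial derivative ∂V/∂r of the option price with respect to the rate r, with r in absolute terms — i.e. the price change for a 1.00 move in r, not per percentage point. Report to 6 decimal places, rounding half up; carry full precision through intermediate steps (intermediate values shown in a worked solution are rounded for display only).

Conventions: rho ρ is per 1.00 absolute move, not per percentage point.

σ√T = 0.2882·√1.6917 = 0.374848
d₁ = (ln(S/K) + (r−q+σ²/2)T) / (σ√T) = (ln(77.91/62.29) + (0.0614−0.0387+0.2882²/2)·1.6917) / 0.374848 = (0.223753 + 0.108657) / 0.374848 = 0.886787
d₂ = d₁ − σ√T = 0.886787 − 0.374848 = 0.511939
e^{−rT} = 0.901342
e^{−qT} = 0.936628
N(−d₁) = 0.187597,  N(−d₂) = 0.304347
Put price V = K·e^{−rT}·N(−d₂) − S·e^{−qT}·N(−d₁) = 17.087441 − 13.689447 = 3.397994
ρ = −K·T·e^{−rT}·N(−d₂) = -28.906824

price = 3.397994
ρ = -28.906824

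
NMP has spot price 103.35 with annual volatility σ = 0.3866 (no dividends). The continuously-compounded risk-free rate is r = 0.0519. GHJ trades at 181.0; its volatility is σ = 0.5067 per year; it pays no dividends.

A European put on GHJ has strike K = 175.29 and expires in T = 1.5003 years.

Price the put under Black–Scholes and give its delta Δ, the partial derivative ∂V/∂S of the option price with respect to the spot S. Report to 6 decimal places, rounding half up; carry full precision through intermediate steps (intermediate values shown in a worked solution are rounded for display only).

price = 33.022823
Δ = -0.312977

σ√T = 0.5067·√1.5003 = 0.620640
d₁ = (ln(S/K) + (r+σ²/2)T) / (σ√T) = (ln(181.0/175.29) + (0.0519+0.5067²/2)·1.5003) / 0.620640 = (0.032055 + 0.270463) / 0.620640 = 0.487429
d₂ = d₁ − σ√T = 0.487429 − 0.620640 = -0.133211
e^{−rT} = 0.925089
N(−d₁) = 0.312977,  N(−d₂) = 0.552987
Put price V = K·e^{−rT}·N(−d₂) − S·N(−d₁) = 89.671695 − 56.648872 = 33.022823
Δ = −N(−d₁) = -0.312977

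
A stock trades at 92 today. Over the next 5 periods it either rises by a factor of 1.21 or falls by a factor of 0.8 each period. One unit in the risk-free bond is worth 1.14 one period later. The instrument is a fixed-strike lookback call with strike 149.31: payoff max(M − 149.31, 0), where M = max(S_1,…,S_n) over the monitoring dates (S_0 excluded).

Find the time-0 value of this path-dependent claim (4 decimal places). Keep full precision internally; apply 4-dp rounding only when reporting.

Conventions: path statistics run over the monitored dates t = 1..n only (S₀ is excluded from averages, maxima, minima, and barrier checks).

price = 21.9558

With p* = (R−d)/(u−d) = 0.8293, sum probability × payoff across the paths and divide by R^5.
Enumerate all 2^5 = 32 price paths (U = up ×1.21, D = down ×0.8); each path with k up-moves has probability p*^k·(1−p*)^(5−k).
DDDDD: M=73.6000, payoff=0.0000, prob=0.000145
UDDDD: M=111.3200, payoff=0.0000, prob=0.000705
DUDDD: M=89.0560, payoff=0.0000, prob=0.000705
UUDDD: M=134.6972, payoff=0.0000, prob=0.003422
DDUDD: M=73.6000, payoff=0.0000, prob=0.000705
UDUDD: M=111.3200, payoff=0.0000, prob=0.003422
DUUDD: M=107.7578, payoff=0.0000, prob=0.003422
UUUDD: M=162.9836, payoff=13.6736, prob=0.016623
DDDUD: M=73.6000, payoff=0.0000, prob=0.000705
UDDUD: M=111.3200, payoff=0.0000, prob=0.003422
DUDUD: M=89.0560, payoff=0.0000, prob=0.003422
UUDUD: M=134.6972, payoff=0.0000, prob=0.016623
DDUUD: M=86.2062, payoff=0.0000, prob=0.003422
UDUUD: M=130.3869, payoff=0.0000, prob=0.016623
DUUUD: M=130.3869, payoff=0.0000, prob=0.016623
UUUUD: M=197.2102, payoff=47.9002, prob=0.080741
DDDDU: M=73.6000, payoff=0.0000, prob=0.000705
UDDDU: M=111.3200, payoff=0.0000, prob=0.003422
DUDDU: M=89.0560, payoff=0.0000, prob=0.003422
UUDDU: M=134.6972, payoff=0.0000, prob=0.016623
DDUDU: M=73.6000, payoff=0.0000, prob=0.003422
UDUDU: M=111.3200, payoff=0.0000, prob=0.016623
DUUDU: M=107.7578, payoff=0.0000, prob=0.016623
UUUDU: M=162.9836, payoff=13.6736, prob=0.080741
DDDUU: M=73.6000, payoff=0.0000, prob=0.003422
UDDUU: M=111.3200, payoff=0.0000, prob=0.016623
DUDUU: M=104.3095, payoff=0.0000, prob=0.016623
UUDUU: M=157.7681, payoff=8.4581, prob=0.080741
DDUUU: M=104.3095, payoff=0.0000, prob=0.016623
UDUUU: M=157.7681, payoff=8.4581, prob=0.080741
DUUUU: M=157.7681, payoff=8.4581, prob=0.080741
UUUUU: M=238.6243, payoff=89.3143, prob=0.392171
Price = Σ prob·payoff / R^5 = 42.274054 / 1.925415 = 21.9558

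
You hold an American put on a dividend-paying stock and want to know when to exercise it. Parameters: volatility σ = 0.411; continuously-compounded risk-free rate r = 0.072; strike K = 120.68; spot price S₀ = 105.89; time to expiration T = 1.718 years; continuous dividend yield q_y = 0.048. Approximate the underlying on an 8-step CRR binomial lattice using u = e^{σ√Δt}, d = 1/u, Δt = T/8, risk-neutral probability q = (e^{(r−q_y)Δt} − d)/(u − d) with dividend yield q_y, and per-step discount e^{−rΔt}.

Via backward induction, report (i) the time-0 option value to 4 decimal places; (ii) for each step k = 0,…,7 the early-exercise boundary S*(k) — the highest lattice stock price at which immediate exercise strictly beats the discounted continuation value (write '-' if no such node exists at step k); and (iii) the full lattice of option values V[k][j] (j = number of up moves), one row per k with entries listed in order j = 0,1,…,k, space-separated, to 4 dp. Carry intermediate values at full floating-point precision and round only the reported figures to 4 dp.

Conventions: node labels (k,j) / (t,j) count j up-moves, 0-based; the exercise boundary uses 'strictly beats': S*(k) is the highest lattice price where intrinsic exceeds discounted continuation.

Δt=0.21475  u=1.20981  d=0.82658  q=0.46601  discount=0.98466
step 8 (expiry): payoffs max(K−S,0) = 97.6060 86.9081 71.2502 48.3328 14.7900 0.0000 0.0000 0.0000 0.0000
step 7: (k=7,j=0): S=27.9151, K−S=92.7649, hold=91.1996 ⇒ V=92.7649 exercise | (k=7,j=1): S=40.8575, K−S=79.8225, hold=78.3899 ⇒ V=79.8225 exercise | (k=7,j=2): S=59.8005, K−S=60.8795, hold=59.6411 ⇒ V=60.8795 exercise | (k=7,j=3): S=87.5263, K−S=33.1537, hold=32.1997 ⇒ V=33.1537 exercise | (k=7,j=4): S=128.1066, K−S=0.0000, hold=7.7765 ⇒ V=7.7765 continue | (k=7,j=5): S=187.5015, K−S=0.0000, hold=0.0000 ⇒ V=0.0000 continue | (k=7,j=6): S=274.4340, K−S=0.0000, hold=0.0000 ⇒ V=0.0000 continue | (k=7,j=7): S=401.6717, K−S=0.0000, hold=0.0000 ⇒ V=0.0000 continue  boundary S*=87.5263
step 6: (k=6,j=0): S=33.7719, K−S=86.9081, hold=85.4028 ⇒ V=86.9081 exercise | (k=6,j=1): S=49.4298, K−S=71.2502, hold=69.9055 ⇒ V=71.2502 exercise | (k=6,j=2): S=72.3472, K−S=48.3328, hold=47.2231 ⇒ V=48.3328 exercise | (k=6,j=3): S=105.8900, K−S=14.7900, hold=21.0004 ⇒ V=21.0004 continue | (k=6,j=4): S=154.9845, K−S=0.0000, hold=4.0889 ⇒ V=4.0889 continue | (k=6,j=5): S=226.8409, K−S=0.0000, hold=0.0000 ⇒ V=0.0000 continue | (k=6,j=6): S=332.0126, K−S=0.0000, hold=0.0000 ⇒ V=0.0000 continue  boundary S*=72.3472
step 5: (k=5,j=0): S=40.8575, K−S=79.8225, hold=78.3899 ⇒ V=79.8225 exercise | (k=5,j=1): S=59.8005, K−S=60.8795, hold=59.6411 ⇒ V=60.8795 exercise | (k=5,j=2): S=87.5263, K−S=33.1537, hold=35.0495 ⇒ V=35.0495 continue | (k=5,j=3): S=128.1066, K−S=0.0000, hold=12.9182 ⇒ V=12.9182 continue | (k=5,j=4): S=187.5015, K−S=0.0000, hold=2.1499 ⇒ V=2.1499 continue | (k=5,j=5): S=274.4340, K−S=0.0000, hold=0.0000 ⇒ V=0.0000 continue  boundary S*=59.8005
step 4: (k=4,j=0): S=49.4298, K−S=71.2502, hold=69.9055 ⇒ V=71.2502 exercise | (k=4,j=1): S=72.3472, K−S=48.3328, hold=48.0930 ⇒ V=48.3328 exercise | (k=4,j=2): S=105.8900, K−S=14.7900, hold=24.3565 ⇒ V=24.3565 continue | (k=4,j=3): S=154.9845, K−S=0.0000, hold=7.7788 ⇒ V=7.7788 continue | (k=4,j=4): S=226.8409, K−S=0.0000, hold=1.1304 ⇒ V=1.1304 continue  boundary S*=72.3472
step 3: (k=3,j=0): S=59.8005, K−S=60.8795, hold=59.6411 ⇒ V=60.8795 exercise | (k=3,j=1): S=87.5263, K−S=33.1537, hold=36.5894 ⇒ V=36.5894 continue | (k=3,j=2): S=128.1066, K−S=0.0000, hold=16.3759 ⇒ V=16.3759 continue | (k=3,j=3): S=187.5015, K−S=0.0000, hold=4.6088 ⇒ V=4.6088 continue  boundary S*=59.8005
step 2: (k=2,j=0): S=72.3472, K−S=48.3328, hold=48.7996 ⇒ V=48.7996 continue | (k=2,j=1): S=105.8900, K−S=14.7900, hold=26.7528 ⇒ V=26.7528 continue | (k=2,j=2): S=154.9845, K−S=0.0000, hold=10.7252 ⇒ V=10.7252 continue  boundary S*=-
step 1: (k=1,j=0): S=87.5263, K−S=33.1537, hold=37.9345 ⇒ V=37.9345 continue | (k=1,j=1): S=128.1066, K−S=0.0000, hold=18.9879 ⇒ V=18.9879 continue  boundary S*=-
step 0: (k=0,j=0): S=105.8900, K−S=14.7900, hold=28.6586 ⇒ V=28.6586 continue  boundary S*=-

price = 28.6586
boundary = - - - 59.8005 72.3472 59.8005 72.3472 87.5263
tree:
28.6586
37.9345 18.9879
48.7996 26.7528 10.7252
60.8795 36.5894 16.3759 4.6088
71.2502 48.3328 24.3565 7.7788 1.1304
79.8225 60.8795 35.0495 12.9182 2.1499 0.0000
86.9081 71.2502 48.3328 21.0004 4.0889 0.0000 0.0000
92.7649 79.8225 60.8795 33.1537 7.7765 0.0000 0.0000 0.0000
97.6060 86.9081 71.2502 48.3328 14.7900 0.0000 0.0000 0.0000 0.0000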